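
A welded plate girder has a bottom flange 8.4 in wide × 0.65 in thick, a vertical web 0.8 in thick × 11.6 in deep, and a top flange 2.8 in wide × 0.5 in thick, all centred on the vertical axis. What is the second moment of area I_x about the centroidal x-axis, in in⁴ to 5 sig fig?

Break the section into simple shapes (no overlaps), measuring from the bottom-left corner of the bounding box.
Bottom plate: 8.4 × 0.65, A = 5.46 in², y = 0.325 in, Ī = 0.1922375 in⁴.
Web plate: 0.8 × 11.6, A = 9.28 in², y = 6.45 in, Ī = 104.0597 in⁴.
Top plate: 2.8 × 0.5, A = 1.4 in², y = 12.5 in, Ī = 0.02916667 in⁴.
Centroid: ȳ = ΣA·y / ΣA = 4.902757 in.
Transfer each piece to the centroidal x-axis using Ī + A·d² with d = y − 4.902757:
  bottom plate: d = -4.577757 in → contributes +114.6112 in⁴
  web plate: d = 1.547243 in → contributes +126.2757 in⁴
  top plate: d = 7.597243 in → contributes +80.83451 in⁴
Total I = 321.7214 in⁴.

I_x ≈ 321.72 in⁴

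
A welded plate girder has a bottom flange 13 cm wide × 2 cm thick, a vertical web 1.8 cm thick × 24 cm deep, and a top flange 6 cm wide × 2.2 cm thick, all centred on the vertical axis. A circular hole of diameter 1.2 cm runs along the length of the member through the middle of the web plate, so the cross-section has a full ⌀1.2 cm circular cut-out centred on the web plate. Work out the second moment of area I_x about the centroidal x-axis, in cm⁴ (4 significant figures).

Treat the section as a set of non-overlapping primitives; coordinates are from the bounding-box lower-left.
Bottom plate: 13 × 2, A = 26 cm², y = 1 cm, Ī = 8.66667 cm⁴.
Web plate: 1.8 × 24, A = 43.2 cm², y = 14 cm, Ī = 2073.6 cm⁴.
Top plate: 6 × 2.2, A = 13.2 cm², y = 27.1 cm, Ī = 5.324 cm⁴.
Hole (subtracted): ⌀1.2, A = 1.13097 cm², y = 14 cm, Ī = 0.101788 cm⁴.
Centroid: ȳ = ΣA·y / ΣA = 11.9687 cm.
Transfer each piece to the centroidal x-axis using Ī + A·d² with d = y − 11.9687:
  bottom plate: d = -10.9687 cm → contributes +3136.8 cm⁴
  web plate: d = 2.03128 cm → contributes +2251.85 cm⁴
  top plate: d = 15.1313 cm → contributes +3027.54 cm⁴
  hole: d = 2.03128 cm → contributes −4.76829 cm⁴
Total I = 8411.42 cm⁴.

I_x ≈ 8411 cm⁴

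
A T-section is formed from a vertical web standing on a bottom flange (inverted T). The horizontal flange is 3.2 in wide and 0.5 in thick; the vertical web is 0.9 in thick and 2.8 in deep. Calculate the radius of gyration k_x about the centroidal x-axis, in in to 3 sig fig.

k_x ≈ 1.03 in

Decompose the section into non-overlapping parts with the origin at the bottom-left of its bounding rectangle.
Flange: 3.2 × 0.5, A = 1.6 in², y = 0.25 in, Ī = 0.033333 in⁴.
Web: 0.9 × 2.8, A = 2.52 in², y = 1.9 in, Ī = 1.6464 in⁴.
Centroid: ȳ = ΣA·y / ΣA = 1.2592 in.
Transfer each piece to the centroidal x-axis using Ī + A·d² with d = y − 1.2592:
  flange: d = -1.0092 in → contributes +1.663 in⁴
  web: d = 0.64078 in → contributes +2.6811 in⁴
Total I = 4.3441 in⁴.
Radius of gyration: k = √(I/A) = √(4.3441 / 4.12) = 1.0268 in.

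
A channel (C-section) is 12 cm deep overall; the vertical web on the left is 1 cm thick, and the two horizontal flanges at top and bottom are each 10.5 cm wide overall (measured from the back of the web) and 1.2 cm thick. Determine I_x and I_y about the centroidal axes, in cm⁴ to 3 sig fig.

I_x ≈ 812 cm⁴, I_y ≈ 389 cm⁴

Break the section into simple shapes (no overlaps), measuring from the bottom-left corner of the bounding box.
Web: 1 × 12, A = 12 cm², y = 6 cm, Ī = 144 cm⁴.
Top flange (beyond web): 9.5 × 1.2, A = 11.4 cm², y = 11.4 cm, Ī = 1.368 cm⁴.
Bottom flange (beyond web): 9.5 × 1.2, A = 11.4 cm², y = 0.6 cm, Ī = 1.368 cm⁴.
By symmetry the centroid is at mid-height, ȳ = 6 cm.
Transfer each piece to the centroidal x-axis using Ī + A·d² with d = y − 6:
  web: d = 0 cm → contributes +144 cm⁴
  top flange (beyond web): d = 5.4 cm → contributes +333.79 cm⁴
  bottom flange (beyond web): d = -5.4 cm → contributes +333.79 cm⁴
Total I = 811.58 cm⁴.
For the y-axis: x̄ = 3.9397 cm.
Repeating about the centroidal y-axis gives I_y = 389.17 cm⁴.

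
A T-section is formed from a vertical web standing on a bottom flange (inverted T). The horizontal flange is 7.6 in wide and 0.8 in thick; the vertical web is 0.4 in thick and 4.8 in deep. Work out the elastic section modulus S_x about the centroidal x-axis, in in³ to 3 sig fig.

S_x ≈ 3.41 in³

Break the section into simple shapes (no overlaps), measuring from the bottom-left corner of the bounding box.
Flange: 7.6 × 0.8, A = 6.08 in², y = 0.4 in, Ī = 0.32427 in⁴.
Web: 0.4 × 4.8, A = 1.92 in², y = 3.2 in, Ī = 3.6864 in⁴.
Centroid: ȳ = ΣA·y / ΣA = 1.072 in.
Transfer each piece to the centroidal x-axis using Ī + A·d² with d = y − 1.072:
  flange: d = -0.672 in → contributes +3.0699 in⁴
  web: d = 2.128 in → contributes +12.381 in⁴
Total I = 15.451 in⁴.
Extreme fibre distance c = 4.528 in; S = I/c = 3.4123 in³.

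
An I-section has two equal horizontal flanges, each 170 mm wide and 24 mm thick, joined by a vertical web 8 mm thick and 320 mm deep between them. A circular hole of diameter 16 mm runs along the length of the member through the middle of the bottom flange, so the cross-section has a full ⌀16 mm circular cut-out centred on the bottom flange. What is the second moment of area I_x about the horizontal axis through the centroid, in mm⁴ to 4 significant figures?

Break the section into simple shapes (no overlaps), measuring from the bottom-left corner of the bounding box.
Bottom flange: 170 × 24, A = 4 080 mm², y = 12 mm, Ī = 195 840 mm⁴.
Web: 8 × 320, A = 2 560 mm², y = 184 mm, Ī = 21 845 333 mm⁴.
Top flange: 170 × 24, A = 4 080 mm², y = 356 mm, Ī = 195 840 mm⁴.
Hole (subtracted): ⌀16, A = 201.062 mm², y = 12 mm, Ī = 3216.99 mm⁴.
Centroid: ȳ = ΣA·y / ΣA = 187.288 mm.
Transfer each piece to the horizontal axis through the centroid using Ī + A·d² with d = y − 187.288:
  bottom flange: d = -175.288 mm → contributes +125 556 951 mm⁴
  web: d = -3.28766 mm → contributes +21 873 004 mm⁴
  top flange: d = 168.712 mm → contributes +116 328 368 mm⁴
  hole: d = -175.288 mm → contributes −6 180 998 mm⁴
Total I = 257 577 324 mm⁴.

I_x ≈ 2.576 × 10⁸ mm⁴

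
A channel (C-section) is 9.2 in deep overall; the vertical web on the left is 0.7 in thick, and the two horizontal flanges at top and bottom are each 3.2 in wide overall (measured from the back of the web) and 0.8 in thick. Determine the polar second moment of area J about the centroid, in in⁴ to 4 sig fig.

J ≈ 124.9 in⁴

Split into non-overlapping primitives; take the origin at the lower-left of the bounding box.
Web: 0.7 × 9.2, A = 6.44 in², y = 4.6 in, Ī = 45.4235 in⁴.
Top flange (beyond web): 2.5 × 0.8, A = 2 in², y = 8.8 in, Ī = 0.106667 in⁴.
Bottom flange (beyond web): 2.5 × 0.8, A = 2 in², y = 0.4 in, Ī = 0.106667 in⁴.
By symmetry the centroid is at mid-height, ȳ = 4.6 in.
Transfer each piece to the centroidal x-axis using Ī + A·d² with d = y − 4.6:
  web: d = 0 in → contributes +45.4235 in⁴
  top flange (beyond web): d = 4.2 in → contributes +35.3867 in⁴
  bottom flange (beyond web): d = -4.2 in → contributes +35.3867 in⁴
Total I = 116.197 in⁴.
For the y-axis: x̄ = 0.963027 in.
Repeating about the centroidal y-axis gives I_y = 8.66293 in⁴.
Polar second moment: J = I_x + I_y = 124.86 in⁴.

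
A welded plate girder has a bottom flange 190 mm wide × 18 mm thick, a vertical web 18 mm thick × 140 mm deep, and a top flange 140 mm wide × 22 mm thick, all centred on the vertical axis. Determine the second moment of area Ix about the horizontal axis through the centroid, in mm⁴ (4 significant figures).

Ix ≈ 4.584 × 10⁷ mm⁴

Break the section into simple shapes (no overlaps), measuring from the bottom-left corner of the bounding box.
Bottom plate: 190 × 18, A = 3 420 mm², y = 9 mm, Ī = 92 340 mm⁴.
Web plate: 18 × 140, A = 2 520 mm², y = 88 mm, Ī = 4 116 000 mm⁴.
Top plate: 140 × 22, A = 3 080 mm², y = 169 mm, Ī = 124 227 mm⁴.
Centroid: ȳ = ΣA·y / ΣA = 85.7051 mm.
Transfer each piece to the horizontal axis through the centroid using Ī + A·d² with d = y − 85.7051:
  bottom plate: d = -76.7051 mm → contributes +20 214 499 mm⁴
  web plate: d = 2.2949 mm → contributes +4 129 272 mm⁴
  top plate: d = 83.2949 mm → contributes +21 493 391 mm⁴
Total I = 45 837 162 mm⁴.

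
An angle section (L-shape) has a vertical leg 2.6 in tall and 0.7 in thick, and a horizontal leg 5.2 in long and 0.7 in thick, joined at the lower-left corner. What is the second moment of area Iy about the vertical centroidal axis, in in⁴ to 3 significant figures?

Treat the section as a set of non-overlapping primitives; coordinates are from the bounding-box lower-left.
Vertical leg: 0.7 × 2.6, A = 1.82 in², x = 0.35 in, Ī = 0.074317 in⁴.
Horizontal leg (remainder): 4.5 × 0.7, A = 3.15 in², x = 2.95 in, Ī = 5.3156 in⁴.
Centroid: x̄ = ΣA·x / ΣA = 1.9979 in.
Transfer each piece to the vertical centroidal axis using Ī + A·d² with d = x − 1.9979:
  vertical leg: d = -1.6479 in → contributes +5.0166 in⁴
  horizontal leg (remainder): d = 0.95211 in → contributes +8.1712 in⁴
Total I = 13.188 in⁴.

Iy ≈ 13.2 in⁴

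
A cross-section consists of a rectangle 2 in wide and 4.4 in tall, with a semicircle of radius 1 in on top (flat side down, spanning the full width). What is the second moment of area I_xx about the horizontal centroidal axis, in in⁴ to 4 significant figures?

Break the section into simple shapes (no overlaps), measuring from the bottom-left corner of the bounding box.
Rectangular body: 2 × 4.4, A = 8.8 in², y = 2.2 in, Ī = 14.1973 in⁴.
Semicircular cap: semicircle r = 1, A = 1.5708 in², y = 4.82441 in, Ī = 0.109757 in⁴.
Centroid: ȳ = ΣA·y / ΣA = 2.5975 in.
Transfer each piece to the horizontal centroidal axis using Ī + A·d² with d = y − 2.5975:
  rectangular body: d = -0.397503 in → contributes +15.5878 in⁴
  semicircular cap: d = 2.22691 in → contributes +7.89954 in⁴
Total I = 23.4873 in⁴.

I_xx ≈ 23.49 in⁴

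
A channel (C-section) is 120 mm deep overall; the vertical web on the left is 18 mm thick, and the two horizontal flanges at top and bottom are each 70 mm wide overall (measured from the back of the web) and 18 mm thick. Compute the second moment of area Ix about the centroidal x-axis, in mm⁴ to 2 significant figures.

Ix ≈ 7.5 × 10⁶ mm⁴

Break the section into simple shapes (no overlaps), measuring from the bottom-left corner of the bounding box.
Web: 18 × 120, A = 2 160 mm², y = 60 mm, Ī = 2 592 000 mm⁴.
Top flange (beyond web): 52 × 18, A = 936 mm², y = 111 mm, Ī = 25 272 mm⁴.
Bottom flange (beyond web): 52 × 18, A = 936 mm², y = 9 mm, Ī = 25 272 mm⁴.
By symmetry the centroid is at mid-height, ȳ = 60 mm.
Transfer each piece to the centroidal x-axis using Ī + A·d² with d = y − 60:
  web: d = 0 mm → contributes +2 592 000 mm⁴
  top flange (beyond web): d = 51 mm → contributes +2 459 808 mm⁴
  bottom flange (beyond web): d = -51 mm → contributes +2 459 808 mm⁴
Total I = 7 511 616 mm⁴.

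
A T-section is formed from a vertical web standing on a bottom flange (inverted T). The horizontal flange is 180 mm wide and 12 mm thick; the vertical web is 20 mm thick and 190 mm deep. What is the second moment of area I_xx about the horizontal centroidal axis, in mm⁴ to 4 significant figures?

Decompose the section into non-overlapping parts with the origin at the bottom-left of its bounding rectangle.
Flange: 180 × 12, A = 2 160 mm², y = 6 mm, Ī = 25 920 mm⁴.
Web: 20 × 190, A = 3 800 mm², y = 107 mm, Ī = 11 431 667 mm⁴.
Centroid: ȳ = ΣA·y / ΣA = 70.396 mm.
Transfer each piece to the horizontal centroidal axis using Ī + A·d² with d = y − 70.396:
  flange: d = -64.396 mm → contributes +8 983 097 mm⁴
  web: d = 36.604 mm → contributes +16 523 115 mm⁴
Total I = 25 506 212 mm⁴.

I_xx ≈ 2.551 × 10⁷ mm⁴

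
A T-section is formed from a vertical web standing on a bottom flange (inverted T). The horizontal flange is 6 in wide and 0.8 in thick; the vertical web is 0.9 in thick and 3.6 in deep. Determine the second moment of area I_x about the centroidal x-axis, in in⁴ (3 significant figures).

I_x ≈ 13.1 in⁴

Break the section into simple shapes (no overlaps), measuring from the bottom-left corner of the bounding box.
Flange: 6 × 0.8, A = 4.8 in², y = 0.4 in, Ī = 0.256 in⁴.
Web: 0.9 × 3.6, A = 3.24 in², y = 2.6 in, Ī = 3.4992 in⁴.
Centroid: ȳ = ΣA·y / ΣA = 1.2866 in.
Transfer each piece to the centroidal x-axis using Ī + A·d² with d = y − 1.2866:
  flange: d = -0.88657 in → contributes +4.0288 in⁴
  web: d = 1.3134 in → contributes +9.0885 in⁴
Total I = 13.117 in⁴.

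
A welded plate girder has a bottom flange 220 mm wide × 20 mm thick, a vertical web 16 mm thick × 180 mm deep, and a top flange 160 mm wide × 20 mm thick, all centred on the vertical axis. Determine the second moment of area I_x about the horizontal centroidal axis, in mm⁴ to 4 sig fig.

Break the section into simple shapes (no overlaps), measuring from the bottom-left corner of the bounding box.
Bottom plate: 220 × 20, A = 4 400 mm², y = 10 mm, Ī = 146 667 mm⁴.
Web plate: 16 × 180, A = 2 880 mm², y = 110 mm, Ī = 7 776 000 mm⁴.
Top plate: 160 × 20, A = 3 200 mm², y = 210 mm, Ī = 106 667 mm⁴.
Centroid: ȳ = ΣA·y / ΣA = 98.5496 mm.
Transfer each piece to the horizontal centroidal axis using Ī + A·d² with d = y − 98.5496:
  bottom plate: d = -88.5496 mm → contributes +34 647 220 mm⁴
  web plate: d = 11.4504 mm → contributes +8 153 600 mm⁴
  top plate: d = 111.45 mm → contributes +39 854 467 mm⁴
Total I = 82 655 288 mm⁴.

I_x ≈ 8.266 × 10⁷ mm⁴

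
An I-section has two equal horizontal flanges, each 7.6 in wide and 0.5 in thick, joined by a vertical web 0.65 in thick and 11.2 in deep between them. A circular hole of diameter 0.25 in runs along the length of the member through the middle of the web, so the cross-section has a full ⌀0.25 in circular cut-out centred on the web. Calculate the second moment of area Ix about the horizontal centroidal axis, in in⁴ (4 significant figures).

Treat the section as a set of non-overlapping primitives; coordinates are from the bounding-box lower-left.
Bottom flange: 7.6 × 0.5, A = 3.8 in², y = 0.25 in, Ī = 0.0791667 in⁴.
Web: 0.65 × 11.2, A = 7.28 in², y = 6.1 in, Ī = 76.1003 in⁴.
Top flange: 7.6 × 0.5, A = 3.8 in², y = 11.95 in, Ī = 0.0791667 in⁴.
Hole (subtracted): ⌀0.25, A = 0.0490874 in², y = 6.1 in, Ī = 0.000191748 in⁴.
By symmetry the centroid is at mid-height, ȳ = 6.1 in.
Transfer each piece to the horizontal centroidal axis using Ī + A·d² with d = y − 6.1:
  bottom flange: d = -5.85 in → contributes +130.125 in⁴
  web: d = 0 in → contributes +76.1003 in⁴
  top flange: d = 5.85 in → contributes +130.125 in⁴
  hole: d = 0 in → contributes −0.000191748 in⁴
Total I = 336.349 in⁴.

Ix ≈ 336.3 in⁴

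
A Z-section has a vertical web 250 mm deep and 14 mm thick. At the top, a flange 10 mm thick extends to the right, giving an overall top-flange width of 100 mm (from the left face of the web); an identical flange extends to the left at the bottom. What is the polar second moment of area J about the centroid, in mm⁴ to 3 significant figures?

J ≈ 4.84 × 10⁷ mm⁴

Decompose the section into non-overlapping parts with the origin at the bottom-left of its bounding rectangle.
Web: 14 × 250, A = 3 500 mm², y = 125 mm, Ī = 18 229 167 mm⁴.
Top flange (beyond web): 86 × 10, A = 860 mm², y = 245 mm, Ī = 7166.7 mm⁴.
Bottom flange (beyond web): 86 × 10, A = 860 mm², y = 5 mm, Ī = 7166.7 mm⁴.
Centroid: ȳ = ΣA·y / ΣA = 125 mm.
Transfer each piece to the centroidal x-axis using Ī + A·d² with d = y − 125:
  web: d = 0 mm → contributes +18 229 167 mm⁴
  top flange (beyond web): d = 120 mm → contributes +12 391 167 mm⁴
  bottom flange (beyond web): d = -120 mm → contributes +12 391 167 mm⁴
Total I = 43 011 500 mm⁴.
For the y-axis: x̄ = 93 mm.
Repeating about the centroidal y-axis gives I_y = 5 417 260 mm⁴.
Polar second moment: J = I_x + I_y = 48 428 760 mm⁴.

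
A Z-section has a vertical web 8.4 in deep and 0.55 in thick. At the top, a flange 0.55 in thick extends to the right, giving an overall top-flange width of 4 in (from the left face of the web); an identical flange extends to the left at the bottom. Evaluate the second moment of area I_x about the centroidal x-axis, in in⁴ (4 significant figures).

I_x ≈ 85.73 in⁴

Break the section into simple shapes (no overlaps), measuring from the bottom-left corner of the bounding box.
Web: 0.55 × 8.4, A = 4.62 in², y = 4.2 in, Ī = 27.1656 in⁴.
Top flange (beyond web): 3.45 × 0.55, A = 1.8975 in², y = 8.125 in, Ī = 0.0478328 in⁴.
Bottom flange (beyond web): 3.45 × 0.55, A = 1.8975 in², y = 0.275 in, Ī = 0.0478328 in⁴.
Centroid: ȳ = ΣA·y / ΣA = 4.2 in.
Transfer each piece to the centroidal x-axis using Ī + A·d² with d = y − 4.2:
  web: d = 0 in → contributes +27.1656 in⁴
  top flange (beyond web): d = 3.925 in → contributes +29.28 in⁴
  bottom flange (beyond web): d = -3.925 in → contributes +29.28 in⁴
Total I = 85.7256 in⁴.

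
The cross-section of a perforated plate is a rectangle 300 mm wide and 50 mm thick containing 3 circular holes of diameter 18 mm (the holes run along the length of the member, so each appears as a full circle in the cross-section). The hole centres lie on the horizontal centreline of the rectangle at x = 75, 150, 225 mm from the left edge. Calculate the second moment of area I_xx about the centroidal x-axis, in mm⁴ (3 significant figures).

Treat the section as a set of non-overlapping primitives; coordinates are from the bounding-box lower-left.
Plate: 300 × 50, A = 15 000 mm², y = 25 mm, Ī = 3 125 000 mm⁴.
Hole 1 (subtracted): ⌀18, A = 254.47 mm², y = 25 mm, Ī = 5 153 mm⁴.
Hole 2 (subtracted): ⌀18, A = 254.47 mm², y = 25 mm, Ī = 5 153 mm⁴.
Hole 3 (subtracted): ⌀18, A = 254.47 mm², y = 25 mm, Ī = 5 153 mm⁴.
By symmetry the centroid is at mid-height, ȳ = 25 mm.
All pieces are centred on the centroidal x-axis, so I = ΣĪ (holes subtracted) = 3 109 541 mm⁴.

I_xx ≈ 3.11 × 10⁶ mm⁴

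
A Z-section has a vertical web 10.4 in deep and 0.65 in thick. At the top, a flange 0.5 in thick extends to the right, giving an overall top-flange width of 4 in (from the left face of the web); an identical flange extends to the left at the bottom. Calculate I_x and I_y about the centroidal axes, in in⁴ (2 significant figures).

Break the section into simple shapes (no overlaps), measuring from the bottom-left corner of the bounding box.
Web: 0.65 × 10.4, A = 6.76 in², y = 5.2 in, Ī = 60.93 in⁴.
Top flange (beyond web): 3.35 × 0.5, A = 1.675 in², y = 10.15 in, Ī = 0.0349 in⁴.
Bottom flange (beyond web): 3.35 × 0.5, A = 1.675 in², y = 0.25 in, Ī = 0.0349 in⁴.
Centroid: ȳ = ΣA·y / ΣA = 5.2 in.
Transfer each piece to the centroidal x-axis using Ī + A·d² with d = y − 5.2:
  web: d = 0 in → contributes +60.93 in⁴
  top flange (beyond web): d = 4.95 in → contributes +41.08 in⁴
  bottom flange (beyond web): d = -4.95 in → contributes +41.08 in⁴
Total I = 143.1 in⁴.
For the y-axis: x̄ = 3.675 in.
Repeating about the centroidal y-axis gives I_y = 16.77 in⁴.

I_x ≈ 140 in⁴, I_y ≈ 17 in⁴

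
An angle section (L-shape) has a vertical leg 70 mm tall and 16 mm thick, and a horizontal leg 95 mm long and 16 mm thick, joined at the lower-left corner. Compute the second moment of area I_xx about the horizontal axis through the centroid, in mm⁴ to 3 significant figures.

Decompose the section into non-overlapping parts with the origin at the bottom-left of its bounding rectangle.
Vertical leg: 16 × 70, A = 1 120 mm², y = 35 mm, Ī = 457 333 mm⁴.
Horizontal leg (remainder): 79 × 16, A = 1 264 mm², y = 8 mm, Ī = 26 965 mm⁴.
Centroid: ȳ = ΣA·y / ΣA = 20.685 mm.
Transfer each piece to the horizontal axis through the centroid using Ī + A·d² with d = y − 20.685:
  vertical leg: d = 14.315 mm → contributes +686 857 mm⁴
  horizontal leg (remainder): d = -12.685 mm → contributes +230 341 mm⁴
Total I = 917 197 mm⁴.

I_xx ≈ 9.17 × 10⁵ mm⁴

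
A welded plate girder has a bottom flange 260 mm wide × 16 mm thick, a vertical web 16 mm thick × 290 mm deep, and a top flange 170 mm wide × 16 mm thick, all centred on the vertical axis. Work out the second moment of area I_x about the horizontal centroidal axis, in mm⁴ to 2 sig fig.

Decompose the section into non-overlapping parts with the origin at the bottom-left of its bounding rectangle.
Bottom plate: 260 × 16, A = 4 160 mm², y = 8 mm, Ī = 88 747 mm⁴.
Web plate: 16 × 290, A = 4 640 mm², y = 161 mm, Ī = 32 518 667 mm⁴.
Top plate: 170 × 16, A = 2 720 mm², y = 314 mm, Ī = 58 027 mm⁴.
Centroid: ȳ = ΣA·y / ΣA = 141.9 mm.
Transfer each piece to the horizontal centroidal axis using Ī + A·d² with d = y − 141.9:
  bottom plate: d = -133.9 mm → contributes +74 646 412 mm⁴
  web plate: d = 19.13 mm → contributes +34 215 819 mm⁴
  top plate: d = 172.1 mm → contributes +80 643 509 mm⁴
Total I = 189 505 740 mm⁴.

I_x ≈ 1.9 × 10⁸ mm⁴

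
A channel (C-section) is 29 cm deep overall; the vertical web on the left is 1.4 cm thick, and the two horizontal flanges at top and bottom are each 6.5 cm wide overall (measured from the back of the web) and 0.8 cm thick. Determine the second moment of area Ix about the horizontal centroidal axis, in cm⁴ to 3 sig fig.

Ix ≈ 4470 cm⁴

Split into non-overlapping primitives; take the origin at the lower-left of the bounding box.
Web: 1.4 × 29, A = 40.6 cm², y = 14.5 cm, Ī = 2845.4 cm⁴.
Top flange (beyond web): 5.1 × 0.8, A = 4.08 cm², y = 28.6 cm, Ī = 0.2176 cm⁴.
Bottom flange (beyond web): 5.1 × 0.8, A = 4.08 cm², y = 0.4 cm, Ī = 0.2176 cm⁴.
By symmetry the centroid is at mid-height, ȳ = 14.5 cm.
Transfer each piece to the horizontal centroidal axis using Ī + A·d² with d = y − 14.5:
  web: d = 0 cm → contributes +2845.4 cm⁴
  top flange (beyond web): d = 14.1 cm → contributes +811.36 cm⁴
  bottom flange (beyond web): d = -14.1 cm → contributes +811.36 cm⁴
Total I = 4468.1 cm⁴.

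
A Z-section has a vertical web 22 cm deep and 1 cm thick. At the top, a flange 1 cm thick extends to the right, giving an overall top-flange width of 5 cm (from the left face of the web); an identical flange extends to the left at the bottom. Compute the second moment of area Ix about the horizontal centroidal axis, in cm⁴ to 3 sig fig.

Ix ≈ 1770 cm⁴

Split into non-overlapping primitives; take the origin at the lower-left of the bounding box.
Web: 1 × 22, A = 22 cm², y = 11 cm, Ī = 887.33 cm⁴.
Top flange (beyond web): 4 × 1, A = 4 cm², y = 21.5 cm, Ī = 0.33333 cm⁴.
Bottom flange (beyond web): 4 × 1, A = 4 cm², y = 0.5 cm, Ī = 0.33333 cm⁴.
Centroid: ȳ = ΣA·y / ΣA = 11 cm.
Transfer each piece to the horizontal centroidal axis using Ī + A·d² with d = y − 11:
  web: d = 0 cm → contributes +887.33 cm⁴
  top flange (beyond web): d = 10.5 cm → contributes +441.33 cm⁴
  bottom flange (beyond web): d = -10.5 cm → contributes +441.33 cm⁴
Total I = 1 770 cm⁴.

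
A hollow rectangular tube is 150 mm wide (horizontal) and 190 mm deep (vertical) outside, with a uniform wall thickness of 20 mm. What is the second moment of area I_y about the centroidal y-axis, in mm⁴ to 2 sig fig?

Split into non-overlapping primitives; take the origin at the lower-left of the bounding box.
Outer rectangle: 150 × 190, A = 28 500 mm², x = 75 mm, Ī = 53 437 500 mm⁴.
Inner void (subtracted): 110 × 150, A = 16 500 mm², x = 75 mm, Ī = 16 637 500 mm⁴.
By symmetry the centroid is at mid-width, x̄ = 75 mm.
All pieces are centred on the centroidal y-axis, so I = ΣĪ (holes subtracted) = 36 800 000 mm⁴.

I_y ≈ 3.7 × 10⁷ mm⁴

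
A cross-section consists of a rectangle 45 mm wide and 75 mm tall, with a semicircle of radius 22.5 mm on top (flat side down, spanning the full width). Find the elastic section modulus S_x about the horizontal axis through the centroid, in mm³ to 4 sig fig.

S_x ≈ 5.947 × 10⁴ mm³

Treat the section as a set of non-overlapping primitives; coordinates are from the bounding-box lower-left.
Rectangular body: 45 × 75, A = 3 375 mm², y = 37.5 mm, Ī = 1 582 031 mm⁴.
Semicircular cap: semicircle r = 22.5, A = 795.216 mm², y = 84.5493 mm, Ī = 28129.5 mm⁴.
Centroid: ȳ = ΣA·y / ΣA = 46.4718 mm.
Transfer each piece to the horizontal axis through the centroid using Ī + A·d² with d = y − 46.4718:
  rectangular body: d = -8.9718 mm → contributes +1 853 696 mm⁴
  semicircular cap: d = 38.0775 mm → contributes +1 181 109 mm⁴
Total I = 3 034 805 mm⁴.
Extreme fibre distance c = 51.0282 mm; S = I/c = 59473.1 mm³.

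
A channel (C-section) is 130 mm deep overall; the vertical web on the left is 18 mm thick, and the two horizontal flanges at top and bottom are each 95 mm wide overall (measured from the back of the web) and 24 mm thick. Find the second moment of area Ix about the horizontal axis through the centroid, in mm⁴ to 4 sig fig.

Break the section into simple shapes (no overlaps), measuring from the bottom-left corner of the bounding box.
Web: 18 × 130, A = 2 340 mm², y = 65 mm, Ī = 3 295 500 mm⁴.
Top flange (beyond web): 77 × 24, A = 1 848 mm², y = 118 mm, Ī = 88 704 mm⁴.
Bottom flange (beyond web): 77 × 24, A = 1 848 mm², y = 12 mm, Ī = 88 704 mm⁴.
By symmetry the centroid is at mid-height, ȳ = 65 mm.
Transfer each piece to the horizontal axis through the centroid using Ī + A·d² with d = y − 65:
  web: d = 0 mm → contributes +3 295 500 mm⁴
  top flange (beyond web): d = 53 mm → contributes +5 279 736 mm⁴
  bottom flange (beyond web): d = -53 mm → contributes +5 279 736 mm⁴
Total I = 13 854 972 mm⁴.

Ix ≈ 1.385 × 10⁷ mm⁴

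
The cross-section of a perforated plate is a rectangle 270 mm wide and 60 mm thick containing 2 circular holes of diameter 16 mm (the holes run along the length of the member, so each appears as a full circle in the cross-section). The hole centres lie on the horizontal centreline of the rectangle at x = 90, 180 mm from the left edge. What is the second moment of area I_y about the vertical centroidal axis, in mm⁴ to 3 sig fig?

I_y ≈ 9.76 × 10⁷ mm⁴

Break the section into simple shapes (no overlaps), measuring from the bottom-left corner of the bounding box.
Plate: 270 × 60, A = 16 200 mm², x = 135 mm, Ī = 98 415 000 mm⁴.
Hole 1 (subtracted): ⌀16, A = 201.06 mm², x = 90 mm, Ī = 3 217 mm⁴.
Hole 2 (subtracted): ⌀16, A = 201.06 mm², x = 180 mm, Ī = 3 217 mm⁴.
By symmetry the centroid is at mid-width, x̄ = 135 mm.
Transfer each piece to the vertical centroidal axis using Ī + A·d² with d = x − 135:
  plate: d = 0 mm → contributes +98 415 000 mm⁴
  hole 1: d = -45 mm → contributes −410 367 mm⁴
  hole 2: d = 45 mm → contributes −410 367 mm⁴
Total I = 97 594 265 mm⁴.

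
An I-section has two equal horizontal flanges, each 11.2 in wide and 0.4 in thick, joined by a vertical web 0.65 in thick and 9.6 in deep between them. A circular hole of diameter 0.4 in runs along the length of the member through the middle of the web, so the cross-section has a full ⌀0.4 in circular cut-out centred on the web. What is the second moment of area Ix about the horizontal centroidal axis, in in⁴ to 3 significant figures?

Ix ≈ 272 in⁴

Decompose the section into non-overlapping parts with the origin at the bottom-left of its bounding rectangle.
Bottom flange: 11.2 × 0.4, A = 4.48 in², y = 0.2 in, Ī = 0.059733 in⁴.
Web: 0.65 × 9.6, A = 6.24 in², y = 5.2 in, Ī = 47.923 in⁴.
Top flange: 11.2 × 0.4, A = 4.48 in², y = 10.2 in, Ī = 0.059733 in⁴.
Hole (subtracted): ⌀0.4, A = 0.12566 in², y = 5.2 in, Ī = 0.0012566 in⁴.
By symmetry the centroid is at mid-height, ȳ = 5.2 in.
Transfer each piece to the horizontal centroidal axis using Ī + A·d² with d = y − 5.2:
  bottom flange: d = -5 in → contributes +112.06 in⁴
  web: d = 0 in → contributes +47.923 in⁴
  top flange: d = 5 in → contributes +112.06 in⁴
  hole: d = 0 in → contributes −0.0012566 in⁴
Total I = 272.04 in⁴.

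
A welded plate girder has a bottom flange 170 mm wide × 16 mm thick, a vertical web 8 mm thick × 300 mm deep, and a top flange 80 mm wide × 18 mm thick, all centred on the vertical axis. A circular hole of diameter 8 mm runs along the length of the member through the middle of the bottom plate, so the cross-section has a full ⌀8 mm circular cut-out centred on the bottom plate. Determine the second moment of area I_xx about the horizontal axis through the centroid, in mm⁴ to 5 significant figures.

Decompose the section into non-overlapping parts with the origin at the bottom-left of its bounding rectangle.
Bottom plate: 170 × 16, A = 2 720 mm², y = 8 mm, Ī = 58026.67 mm⁴.
Web plate: 8 × 300, A = 2 400 mm², y = 166 mm, Ī = 18 000 000 mm⁴.
Top plate: 80 × 18, A = 1 440 mm², y = 325 mm, Ī = 38 880 mm⁴.
Hole (subtracted): ⌀8, A = 50.26548 mm², y = 8 mm, Ī = 201.0619 mm⁴.
Centroid: ȳ = ΣA·y / ΣA = 136.3739 mm.
Transfer each piece to the horizontal axis through the centroid using Ī + A·d² with d = y − 136.3739:
  bottom plate: d = -128.3739 mm → contributes +44 883 240 mm⁴
  web plate: d = 29.6261 mm → contributes +20 106 494 mm⁴
  top plate: d = 188.6261 mm → contributes +51 273 801 mm⁴
  hole: d = -128.3739 mm → contributes −828569.1 mm⁴
Total I = 115 434 966 mm⁴.

I_xx ≈ 1.1543 × 10⁸ mm⁴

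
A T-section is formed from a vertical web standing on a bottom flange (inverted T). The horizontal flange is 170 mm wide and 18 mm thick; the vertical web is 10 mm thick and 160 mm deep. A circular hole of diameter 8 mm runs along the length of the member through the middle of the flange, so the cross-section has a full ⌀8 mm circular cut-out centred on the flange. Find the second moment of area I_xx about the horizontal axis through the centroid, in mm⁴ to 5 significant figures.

I_xx ≈ 1.1770 × 10⁷ mm⁴

Break the section into simple shapes (no overlaps), measuring from the bottom-left corner of the bounding box.
Flange: 170 × 18, A = 3 060 mm², y = 9 mm, Ī = 82 620 mm⁴.
Web: 10 × 160, A = 1 600 mm², y = 98 mm, Ī = 3 413 333 mm⁴.
Hole (subtracted): ⌀8, A = 50.26548 mm², y = 9 mm, Ī = 201.0619 mm⁴.
Centroid: ȳ = ΣA·y / ΣA = 39.89115 mm.
Transfer each piece to the horizontal axis through the centroid using Ī + A·d² with d = y − 39.89115:
  flange: d = -30.89115 mm → contributes +3 002 665 mm⁴
  web: d = 58.10885 mm → contributes +8 815 955 mm⁴
  hole: d = -30.89115 mm → contributes −48167.56 mm⁴
Total I = 11 770 453 mm⁴.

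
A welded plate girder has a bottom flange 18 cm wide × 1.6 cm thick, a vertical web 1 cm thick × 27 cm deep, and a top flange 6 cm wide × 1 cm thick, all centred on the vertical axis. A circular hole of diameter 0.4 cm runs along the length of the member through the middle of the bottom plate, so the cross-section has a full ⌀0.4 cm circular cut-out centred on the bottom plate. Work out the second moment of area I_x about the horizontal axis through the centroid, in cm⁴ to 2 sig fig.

Break the section into simple shapes (no overlaps), measuring from the bottom-left corner of the bounding box.
Bottom plate: 18 × 1.6, A = 28.8 cm², y = 0.8 cm, Ī = 6.144 cm⁴.
Web plate: 1 × 27, A = 27 cm², y = 15.1 cm, Ī = 1 640 cm⁴.
Top plate: 6 × 1, A = 6 cm², y = 29.1 cm, Ī = 0.5 cm⁴.
Hole (subtracted): ⌀0.4, A = 0.1257 cm², y = 0.8 cm, Ī = 0.001257 cm⁴.
Centroid: ȳ = ΣA·y / ΣA = 9.813 cm.
Transfer each piece to the horizontal axis through the centroid using Ī + A·d² with d = y − 9.813:
  bottom plate: d = -9.013 cm → contributes +2 346 cm⁴
  web plate: d = 5.287 cm → contributes +2 395 cm⁴
  top plate: d = 19.29 cm → contributes +2 232 cm⁴
  hole: d = -9.013 cm → contributes −10.21 cm⁴
Total I = 6 963 cm⁴.

I_x ≈ 7000 cm⁴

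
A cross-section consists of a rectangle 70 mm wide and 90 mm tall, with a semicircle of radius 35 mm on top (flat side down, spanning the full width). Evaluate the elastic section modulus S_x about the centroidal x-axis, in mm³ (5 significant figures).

Break the section into simple shapes (no overlaps), measuring from the bottom-left corner of the bounding box.
Rectangular body: 70 × 90, A = 6 300 mm², y = 45 mm, Ī = 4 252 500 mm⁴.
Semicircular cap: semicircle r = 35, A = 1924.226 mm², y = 104.8545 mm, Ī = 164 704 mm⁴.
Centroid: ȳ = ΣA·y / ΣA = 59.00417 mm.
Transfer each piece to the centroidal x-axis using Ī + A·d² with d = y − 59.00417:
  rectangular body: d = -14.00417 mm → contributes +5 488 036 mm⁴
  semicircular cap: d = 45.85029 mm → contributes +4 209 905 mm⁴
Total I = 9 697 941 mm⁴.
Extreme fibre distance c = 65.99583 mm; S = I/c = 146947.8 mm³.

S_x ≈ 1.4695 × 10⁵ mm³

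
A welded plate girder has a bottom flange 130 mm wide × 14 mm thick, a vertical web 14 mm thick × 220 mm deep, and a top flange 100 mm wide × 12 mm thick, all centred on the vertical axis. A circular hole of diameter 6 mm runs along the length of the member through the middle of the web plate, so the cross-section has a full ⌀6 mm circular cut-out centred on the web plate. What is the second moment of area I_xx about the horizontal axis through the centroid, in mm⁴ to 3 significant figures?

I_xx ≈ 5.26 × 10⁷ mm⁴

Break the section into simple shapes (no overlaps), measuring from the bottom-left corner of the bounding box.
Bottom plate: 130 × 14, A = 1 820 mm², y = 7 mm, Ī = 29 727 mm⁴.
Web plate: 14 × 220, A = 3 080 mm², y = 124 mm, Ī = 12 422 667 mm⁴.
Top plate: 100 × 12, A = 1 200 mm², y = 240 mm, Ī = 14 400 mm⁴.
Hole (subtracted): ⌀6, A = 28.274 mm², y = 124 mm, Ī = 63.617 mm⁴.
Centroid: ȳ = ΣA·y / ΣA = 111.86 mm.
Transfer each piece to the horizontal axis through the centroid using Ī + A·d² with d = y − 111.86:
  bottom plate: d = -104.86 mm → contributes +20 039 916 mm⁴
  web plate: d = 12.145 mm → contributes +12 876 956 mm⁴
  top plate: d = 128.14 mm → contributes +19 719 713 mm⁴
  hole: d = 12.145 mm → contributes −4 234 mm⁴
Total I = 52 632 351 mm⁴.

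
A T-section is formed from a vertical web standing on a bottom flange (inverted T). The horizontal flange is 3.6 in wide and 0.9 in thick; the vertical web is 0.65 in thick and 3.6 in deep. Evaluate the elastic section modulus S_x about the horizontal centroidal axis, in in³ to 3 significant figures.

S_x ≈ 3.10 in³

Break the section into simple shapes (no overlaps), measuring from the bottom-left corner of the bounding box.
Flange: 3.6 × 0.9, A = 3.24 in², y = 0.45 in, Ī = 0.2187 in⁴.
Web: 0.65 × 3.6, A = 2.34 in², y = 2.7 in, Ī = 2.5272 in⁴.
Centroid: ȳ = ΣA·y / ΣA = 1.3935 in.
Transfer each piece to the horizontal centroidal axis using Ī + A·d² with d = y − 1.3935:
  flange: d = -0.94355 in → contributes +3.1032 in⁴
  web: d = 1.3065 in → contributes +6.5211 in⁴
Total I = 9.6244 in⁴.
Extreme fibre distance c = 3.1065 in; S = I/c = 3.0982 in³.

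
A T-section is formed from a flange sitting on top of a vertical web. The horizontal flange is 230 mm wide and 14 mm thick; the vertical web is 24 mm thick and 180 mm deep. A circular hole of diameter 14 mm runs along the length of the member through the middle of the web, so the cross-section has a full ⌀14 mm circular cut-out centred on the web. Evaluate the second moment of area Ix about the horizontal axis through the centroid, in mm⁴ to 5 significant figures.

Split into non-overlapping primitives; take the origin at the lower-left of the bounding box.
Flange: 230 × 14, A = 3 220 mm², y = 187 mm, Ī = 52593.33 mm⁴.
Web: 24 × 180, A = 4 320 mm², y = 90 mm, Ī = 11 664 000 mm⁴.
Hole (subtracted): ⌀14, A = 153.938 mm², y = 90 mm, Ī = 1885.741 mm⁴.
Centroid: ȳ = ΣA·y / ΣA = 132.2878 mm.
Transfer each piece to the horizontal axis through the centroid using Ī + A·d² with d = y − 132.2878:
  flange: d = 54.71224 mm → contributes +9 691 436 mm⁴
  web: d = -42.28776 mm → contributes +19 389 259 mm⁴
  hole: d = -42.28776 mm → contributes −277166.1 mm⁴
Total I = 28 803 529 mm⁴.

Ix ≈ 2.8804 × 10⁷ mm⁴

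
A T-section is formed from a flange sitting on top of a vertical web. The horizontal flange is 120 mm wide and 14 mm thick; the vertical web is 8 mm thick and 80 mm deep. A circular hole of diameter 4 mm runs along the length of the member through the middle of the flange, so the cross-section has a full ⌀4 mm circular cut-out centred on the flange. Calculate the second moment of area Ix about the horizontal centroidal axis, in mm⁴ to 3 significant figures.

Ix ≈ 1.39 × 10⁶ mm⁴

Break the section into simple shapes (no overlaps), measuring from the bottom-left corner of the bounding box.
Flange: 120 × 14, A = 1 680 mm², y = 87 mm, Ī = 27 440 mm⁴.
Web: 8 × 80, A = 640 mm², y = 40 mm, Ī = 341 333 mm⁴.
Hole (subtracted): ⌀4, A = 12.566 mm², y = 87 mm, Ī = 12.566 mm⁴.
Centroid: ȳ = ΣA·y / ΣA = 73.964 mm.
Transfer each piece to the horizontal centroidal axis using Ī + A·d² with d = y − 73.964:
  flange: d = 13.036 mm → contributes +312 940 mm⁴
  web: d = -33.964 mm → contributes +1 079 602 mm⁴
  hole: d = 13.036 mm → contributes −2148.1 mm⁴
Total I = 1 390 394 mm⁴.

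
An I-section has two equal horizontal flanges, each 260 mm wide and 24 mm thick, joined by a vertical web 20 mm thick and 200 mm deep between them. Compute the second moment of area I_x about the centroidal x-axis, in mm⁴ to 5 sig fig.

I_x ≈ 1.7048 × 10⁸ mm⁴

Split into non-overlapping primitives; take the origin at the lower-left of the bounding box.
Bottom flange: 260 × 24, A = 6 240 mm², y = 12 mm, Ī = 299 520 mm⁴.
Web: 20 × 200, A = 4 000 mm², y = 124 mm, Ī = 13 333 333 mm⁴.
Top flange: 260 × 24, A = 6 240 mm², y = 236 mm, Ī = 299 520 mm⁴.
By symmetry the centroid is at mid-height, ȳ = 124 mm.
Transfer each piece to the centroidal x-axis using Ī + A·d² with d = y − 124:
  bottom flange: d = -112 mm → contributes +78 574 080 mm⁴
  web: d = 0 mm → contributes +13 333 333 mm⁴
  top flange: d = 112 mm → contributes +78 574 080 mm⁴
Total I = 170 481 493 mm⁴.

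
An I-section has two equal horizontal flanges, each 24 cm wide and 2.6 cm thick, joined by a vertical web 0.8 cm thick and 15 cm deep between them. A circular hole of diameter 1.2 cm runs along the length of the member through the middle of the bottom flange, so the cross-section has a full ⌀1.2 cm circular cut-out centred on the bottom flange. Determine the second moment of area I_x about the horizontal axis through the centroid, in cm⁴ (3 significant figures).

Split into non-overlapping primitives; take the origin at the lower-left of the bounding box.
Bottom flange: 24 × 2.6, A = 62.4 cm², y = 1.3 cm, Ī = 35.152 cm⁴.
Web: 0.8 × 15, A = 12 cm², y = 10.1 cm, Ī = 225 cm⁴.
Top flange: 24 × 2.6, A = 62.4 cm², y = 18.9 cm, Ī = 35.152 cm⁴.
Hole (subtracted): ⌀1.2, A = 1.131 cm², y = 1.3 cm, Ī = 0.10179 cm⁴.
Centroid: ȳ = ΣA·y / ΣA = 10.173 cm.
Transfer each piece to the horizontal axis through the centroid using Ī + A·d² with d = y − 10.173:
  bottom flange: d = -8.8734 cm → contributes +4948.3 cm⁴
  web: d = -0.073359 cm → contributes +225.06 cm⁴
  top flange: d = 8.7266 cm → contributes +4787.2 cm⁴
  hole: d = -8.8734 cm → contributes −89.151 cm⁴
Total I = 9871.4 cm⁴.

I_x ≈ 9870 cm⁴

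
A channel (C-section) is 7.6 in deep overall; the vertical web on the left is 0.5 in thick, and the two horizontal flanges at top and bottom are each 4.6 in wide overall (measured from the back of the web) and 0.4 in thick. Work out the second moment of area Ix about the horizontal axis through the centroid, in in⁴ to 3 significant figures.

Ix ≈ 60.8 in⁴

Decompose the section into non-overlapping parts with the origin at the bottom-left of its bounding rectangle.
Web: 0.5 × 7.6, A = 3.8 in², y = 3.8 in, Ī = 18.291 in⁴.
Top flange (beyond web): 4.1 × 0.4, A = 1.64 in², y = 7.4 in, Ī = 0.021867 in⁴.
Bottom flange (beyond web): 4.1 × 0.4, A = 1.64 in², y = 0.2 in, Ī = 0.021867 in⁴.
By symmetry the centroid is at mid-height, ȳ = 3.8 in.
Transfer each piece to the horizontal axis through the centroid using Ī + A·d² with d = y − 3.8:
  web: d = 0 in → contributes +18.291 in⁴
  top flange (beyond web): d = 3.6 in → contributes +21.276 in⁴
  bottom flange (beyond web): d = -3.6 in → contributes +21.276 in⁴
Total I = 60.843 in⁴.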